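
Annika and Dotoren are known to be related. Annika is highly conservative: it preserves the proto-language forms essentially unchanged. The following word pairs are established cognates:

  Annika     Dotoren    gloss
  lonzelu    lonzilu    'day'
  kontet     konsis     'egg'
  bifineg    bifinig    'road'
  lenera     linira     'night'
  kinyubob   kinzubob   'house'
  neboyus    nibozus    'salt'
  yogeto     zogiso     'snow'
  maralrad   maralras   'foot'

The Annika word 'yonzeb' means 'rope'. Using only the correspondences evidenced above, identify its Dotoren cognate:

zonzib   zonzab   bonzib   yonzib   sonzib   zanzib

yogeto ~ zogiso — Annika y corresponds to Dotoren z word-initially before a back vowel.
neboyus ~ nibozus — Annika e corresponds to Dotoren i after a consonant, before a labial obstruent.
Applying these to Annika 'yonzeb':
  yonzeb → zonzeb   (y→z word-initially before a back vowel)
  zonzeb → zonzib   (e→i after a consonant, before a labial obstruent)
So the Dotoren cognate is 'zonzib'.

zonzib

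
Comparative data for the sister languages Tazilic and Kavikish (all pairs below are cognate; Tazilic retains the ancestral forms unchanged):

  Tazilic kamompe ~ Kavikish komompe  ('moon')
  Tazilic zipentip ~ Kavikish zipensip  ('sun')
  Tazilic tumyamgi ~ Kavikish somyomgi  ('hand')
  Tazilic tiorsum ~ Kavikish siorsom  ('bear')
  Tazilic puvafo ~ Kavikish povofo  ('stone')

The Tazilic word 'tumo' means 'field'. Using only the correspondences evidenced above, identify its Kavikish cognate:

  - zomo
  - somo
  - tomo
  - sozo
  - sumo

tumyamgi ~ somyomgi — Tazilic t corresponds to Kavikish s word-initially before a back vowel.
tumyamgi ~ somyomgi, tiorsum ~ siorsom — Tazilic u corresponds to Kavikish o after a consonant, before a nasal.
Applying these to Tazilic 'tumo':
  tumo → sumo   (t→s word-initially before a back vowel)
  sumo → somo   (u→o after a consonant, before a nasal)
So the Kavikish cognate is 'somo'.

somo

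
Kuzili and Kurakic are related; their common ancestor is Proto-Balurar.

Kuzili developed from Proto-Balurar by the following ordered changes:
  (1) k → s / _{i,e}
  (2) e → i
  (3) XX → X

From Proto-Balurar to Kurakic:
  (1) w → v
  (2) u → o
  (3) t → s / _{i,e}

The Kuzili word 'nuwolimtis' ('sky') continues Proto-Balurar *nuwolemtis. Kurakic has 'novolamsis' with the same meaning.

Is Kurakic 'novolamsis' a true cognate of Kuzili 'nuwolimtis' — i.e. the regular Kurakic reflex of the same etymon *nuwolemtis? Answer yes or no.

no

Derive the expected Kurakic reflex of *nuwolemtis:
Kurakic: *nuwolemtis > nuvolemtis > novolemtis > novolemsis  (by unconditioned shift, vowel merger, palatalisation)
The regular Kurakic reflex would be 'novolemsis', but the attested form is 'novolamsis'. The correspondence is irregular, so they are not cognates (the Kurakic form has a different source).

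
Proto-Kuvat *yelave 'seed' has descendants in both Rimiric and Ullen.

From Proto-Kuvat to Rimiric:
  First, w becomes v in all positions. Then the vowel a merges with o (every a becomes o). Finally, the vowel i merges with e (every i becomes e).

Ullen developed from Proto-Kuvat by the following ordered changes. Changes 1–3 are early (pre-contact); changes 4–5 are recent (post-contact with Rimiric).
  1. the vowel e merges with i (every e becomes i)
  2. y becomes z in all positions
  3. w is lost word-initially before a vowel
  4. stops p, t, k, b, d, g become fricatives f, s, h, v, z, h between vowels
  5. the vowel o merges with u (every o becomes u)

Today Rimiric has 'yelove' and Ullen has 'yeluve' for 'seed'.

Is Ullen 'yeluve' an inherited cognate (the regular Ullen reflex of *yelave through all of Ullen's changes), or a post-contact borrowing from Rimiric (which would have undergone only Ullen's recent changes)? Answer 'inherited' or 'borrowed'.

borrowed

If inherited, *yelave would pass through all of Ullen's changes:
Ullen: *yelave > yilavi > zilavi  (by vowel merger, unconditioned shift)
If borrowed from Rimiric 'yelove' after the early changes, it would undergo only the recent ones:
  rule 4 (intervocalic lenition): no change (yelove)
  rule 5 (vowel merger): yelove → yeluve
  ⇒ as a loan: yeluve
Ullen 'yeluve' matches the loan outcome 'yeluve', not the inherited 'zilavi' — it skipped the early Ullen changes, so it was borrowed from Rimiric.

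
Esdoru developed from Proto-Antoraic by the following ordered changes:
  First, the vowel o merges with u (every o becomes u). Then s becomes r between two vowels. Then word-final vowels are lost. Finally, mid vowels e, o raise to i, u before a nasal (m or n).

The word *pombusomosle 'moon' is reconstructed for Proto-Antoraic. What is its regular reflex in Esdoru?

Esdoru: *pombusomosle > pumbusumusle > pumburumusle > pumburumusl  (by vowel merger, rhotacism, apocope)

pumburumusl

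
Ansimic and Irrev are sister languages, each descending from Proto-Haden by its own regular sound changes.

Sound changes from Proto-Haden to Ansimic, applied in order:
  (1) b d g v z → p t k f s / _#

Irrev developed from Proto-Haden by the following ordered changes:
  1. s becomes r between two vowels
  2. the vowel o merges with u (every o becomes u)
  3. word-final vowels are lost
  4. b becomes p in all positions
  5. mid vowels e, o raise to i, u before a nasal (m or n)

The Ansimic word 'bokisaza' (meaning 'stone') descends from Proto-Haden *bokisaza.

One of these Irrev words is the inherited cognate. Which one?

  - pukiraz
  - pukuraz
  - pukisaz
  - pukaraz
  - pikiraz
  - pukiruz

pukiraz

Irrev: start from *bokisaza.
  rule 1 (rhotacism): bokisaza → bokiraza
  rule 2 (vowel merger): bokiraza → bukiraza
  rule 3 (apocope): bukiraza → bukiraz
  rule 4 (unconditioned shift): bukiraz → pukiraz
  rule 5: no change — pukiraz
  ⇒ Irrev pukiraz
Only 'pukiraz' matches the regular Irrev development of *bokisaza.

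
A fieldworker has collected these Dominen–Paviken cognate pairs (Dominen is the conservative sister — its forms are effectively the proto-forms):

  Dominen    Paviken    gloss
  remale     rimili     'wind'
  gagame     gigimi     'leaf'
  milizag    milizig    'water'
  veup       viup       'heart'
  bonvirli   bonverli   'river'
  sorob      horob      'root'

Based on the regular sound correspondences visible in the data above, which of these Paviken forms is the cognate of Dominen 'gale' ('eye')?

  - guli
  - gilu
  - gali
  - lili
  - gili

gili

remale ~ rimili, gagame ~ gigimi — Dominen a corresponds to Paviken i after a consonant, before a consonant other than r, m, n, p, b, f, v.
remale ~ rimili, gagame ~ gigimi — Dominen e corresponds to Paviken i word-finally.
Applying these to Dominen 'gale':
  gale → gile   (a→i after a consonant, before a consonant other than r, m, n, p, b, f, v)
  gile → gili   (e→i word-finally)
So the Paviken cognate is 'gili'.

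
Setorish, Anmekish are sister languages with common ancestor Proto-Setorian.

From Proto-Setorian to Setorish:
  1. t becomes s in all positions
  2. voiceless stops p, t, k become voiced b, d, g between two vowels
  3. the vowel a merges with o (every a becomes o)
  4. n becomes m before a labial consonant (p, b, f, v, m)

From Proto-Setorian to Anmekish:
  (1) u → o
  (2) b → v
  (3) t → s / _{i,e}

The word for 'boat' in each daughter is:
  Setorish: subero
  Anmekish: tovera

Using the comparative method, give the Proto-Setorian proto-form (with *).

Position 6: Setorish has o, Anmekish has a. Anmekish preserves a here (none of its changes turn any other segment into a), so the proto-segment is *a.
Position 1: Setorish has s, Anmekish has t. Anmekish preserves t here (none of its changes turn any other segment into t), so the proto-segment is *t.
Position 2: Setorish has u, Anmekish has o. Setorish preserves u here (none of its changes turn any other segment into u), so the proto-segment is *u.
Continuing position by position gives *tubera; check it forward:
Setorish: *tubera > subera > subero  (by unconditioned shift, vowel merger)
Anmekish: *tubera
  tubera → tobera   [vowel merger]
  tobera → tovera   [unconditioned shift]
  tovera (rule 3 does not apply)
  giving Anmekish tovera.
*tubera is the unique common source.

*tubera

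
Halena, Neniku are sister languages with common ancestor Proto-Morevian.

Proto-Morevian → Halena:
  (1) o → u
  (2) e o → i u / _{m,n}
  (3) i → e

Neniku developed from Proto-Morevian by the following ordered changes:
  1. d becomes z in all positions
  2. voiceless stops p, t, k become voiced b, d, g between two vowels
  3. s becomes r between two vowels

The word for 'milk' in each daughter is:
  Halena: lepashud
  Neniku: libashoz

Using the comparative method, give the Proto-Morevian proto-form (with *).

*lipashod

Position 7: Halena has u, Neniku has o. Neniku preserves o here (none of its changes turn any other segment into o), so the proto-segment is *o.
Position 8: Halena has d, Neniku has z. Halena preserves d here (none of its changes turn any other segment into d), so the proto-segment is *d.
Position 2: Halena has e, Neniku has i. Neniku preserves i here (none of its changes turn any other segment into i), so the proto-segment is *i.
Verify the candidate proto-form against each daughter:
Halena: *lipashod > lipashud > lepashud  (by vowel merger, vowel merger)
Neniku: *lipashod
  lipashod → lipashoz   [unconditioned shift]
  lipashoz → libashoz   [intervocalic voicing]
  libashoz (rule 3 does not apply)
  giving Neniku libashoz.
Only *lipashod yields all of Halena lepashud, Neniku libashoz.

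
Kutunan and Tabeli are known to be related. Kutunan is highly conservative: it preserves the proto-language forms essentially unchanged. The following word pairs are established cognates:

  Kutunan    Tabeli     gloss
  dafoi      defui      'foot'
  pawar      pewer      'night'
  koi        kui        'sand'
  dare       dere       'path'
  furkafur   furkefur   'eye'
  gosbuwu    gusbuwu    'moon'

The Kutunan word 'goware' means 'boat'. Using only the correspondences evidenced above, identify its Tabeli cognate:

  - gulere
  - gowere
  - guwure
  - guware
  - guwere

gosbuwu ~ gusbuwu — Kutunan o corresponds to Tabeli u after a consonant, before a consonant other than r, m, n, p, b, f, v.
pawar ~ pewer, dare ~ dere — Kutunan a corresponds to Tabeli e after a consonant, before r.
Applying these to Kutunan 'goware':
  goware → guware   (o→u after a consonant, before a consonant other than r, m, n, p, b, f, v)
  guware → guwere   (a→e after a consonant, before r)
So the Tabeli cognate is 'guwere'.

guwere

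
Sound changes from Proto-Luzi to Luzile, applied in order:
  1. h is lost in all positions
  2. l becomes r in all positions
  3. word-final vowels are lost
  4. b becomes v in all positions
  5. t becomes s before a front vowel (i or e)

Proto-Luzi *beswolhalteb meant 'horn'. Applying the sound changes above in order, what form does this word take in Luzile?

vesworarsev

Luzile: *beswolhalteb
  beswolhalteb → beswolalteb   [h-loss]
  beswolalteb → besworarteb   [unconditioned shift]
  besworarteb (rule 3 does not apply)
  besworarteb → vesworartev   [unconditioned shift]
  vesworartev → vesworarsev   [palatalisation]
  giving Luzile vesworarsev.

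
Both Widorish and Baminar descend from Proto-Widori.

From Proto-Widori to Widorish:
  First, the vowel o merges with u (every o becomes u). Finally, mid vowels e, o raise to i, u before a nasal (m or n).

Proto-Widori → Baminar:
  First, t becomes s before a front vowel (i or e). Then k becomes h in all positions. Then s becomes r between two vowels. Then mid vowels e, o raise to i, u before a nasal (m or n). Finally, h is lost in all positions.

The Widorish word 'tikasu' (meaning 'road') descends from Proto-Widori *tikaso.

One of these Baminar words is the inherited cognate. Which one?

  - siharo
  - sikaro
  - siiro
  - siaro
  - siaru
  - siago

siaro

Baminar: start from *tikaso.
  rule 1 (palatalisation): tikaso → sikaso
  rule 2 (unconditioned shift): sikaso → sihaso
  rule 3 (rhotacism): sihaso → siharo
  rule 4: no change — siharo
  rule 5 (h-loss): siharo → siaro
  ⇒ Baminar siaro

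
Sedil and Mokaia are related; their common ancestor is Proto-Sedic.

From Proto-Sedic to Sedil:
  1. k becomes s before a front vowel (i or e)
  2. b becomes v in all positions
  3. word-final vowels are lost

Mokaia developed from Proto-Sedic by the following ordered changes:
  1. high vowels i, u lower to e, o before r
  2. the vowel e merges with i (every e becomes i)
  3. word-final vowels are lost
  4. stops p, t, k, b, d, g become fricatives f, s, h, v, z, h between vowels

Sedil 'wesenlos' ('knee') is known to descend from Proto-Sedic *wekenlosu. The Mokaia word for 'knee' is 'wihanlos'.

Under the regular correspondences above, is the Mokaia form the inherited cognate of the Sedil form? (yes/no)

Derive the expected Mokaia reflex of *wekenlosu:
Mokaia: start from *wekenlosu.
  rule 1: no change — wekenlosu
  rule 2 (vowel merger): wekenlosu → wikinlosu
  rule 3 (apocope): wikinlosu → wikinlos
  rule 4 (intervocalic lenition): wikinlos → wihinlos
  ⇒ Mokaia wihinlos
The regular Mokaia reflex would be 'wihinlos', but the attested form is 'wihanlos'. The correspondence is irregular, so they are not cognates (the Mokaia form has a different source).

no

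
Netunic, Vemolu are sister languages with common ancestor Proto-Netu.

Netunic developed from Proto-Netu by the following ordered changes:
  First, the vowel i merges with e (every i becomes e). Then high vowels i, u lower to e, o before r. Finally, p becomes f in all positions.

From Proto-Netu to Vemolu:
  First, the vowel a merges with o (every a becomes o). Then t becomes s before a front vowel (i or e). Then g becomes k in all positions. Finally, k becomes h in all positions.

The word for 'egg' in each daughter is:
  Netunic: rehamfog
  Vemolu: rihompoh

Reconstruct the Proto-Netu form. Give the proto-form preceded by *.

Position 6: Netunic has f, Vemolu has p. Vemolu preserves p here (none of its changes turn any other segment into p), so the proto-segment is *p.
Position 4: Netunic has a, Vemolu has o. Netunic preserves a here (none of its changes turn any other segment into a), so the proto-segment is *a.
Position 2: Netunic has e, Vemolu has i. Vemolu preserves i here (none of its changes turn any other segment into i), so the proto-segment is *i.
Verify the candidate proto-form against each daughter:
Netunic: start from *rihampog.
  rule 1 (vowel merger): rihampog → rehampog
  rule 2: no change — rehampog
  rule 3 (unconditioned shift): rehampog → rehamfog
  ⇒ Netunic rehamfog
Vemolu: *rihampog > rihompog > rihompok > rihompoh  (by vowel merger, unconditioned shift, unconditioned shift)
*rihampog is the unique common source.

*rihampog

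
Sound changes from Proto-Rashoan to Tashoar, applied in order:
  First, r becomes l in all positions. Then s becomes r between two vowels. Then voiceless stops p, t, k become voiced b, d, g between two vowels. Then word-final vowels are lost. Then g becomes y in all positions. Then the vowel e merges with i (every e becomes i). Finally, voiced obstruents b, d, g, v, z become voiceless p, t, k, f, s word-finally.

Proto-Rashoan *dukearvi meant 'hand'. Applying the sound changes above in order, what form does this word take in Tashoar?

duyialf

Tashoar: *dukearvi > dukealvi > dugealvi > dugealv > duyealv > duyialv > duyialf  (by unconditioned shift, intervocalic voicing, apocope, unconditioned shift, vowel merger, final devoicing)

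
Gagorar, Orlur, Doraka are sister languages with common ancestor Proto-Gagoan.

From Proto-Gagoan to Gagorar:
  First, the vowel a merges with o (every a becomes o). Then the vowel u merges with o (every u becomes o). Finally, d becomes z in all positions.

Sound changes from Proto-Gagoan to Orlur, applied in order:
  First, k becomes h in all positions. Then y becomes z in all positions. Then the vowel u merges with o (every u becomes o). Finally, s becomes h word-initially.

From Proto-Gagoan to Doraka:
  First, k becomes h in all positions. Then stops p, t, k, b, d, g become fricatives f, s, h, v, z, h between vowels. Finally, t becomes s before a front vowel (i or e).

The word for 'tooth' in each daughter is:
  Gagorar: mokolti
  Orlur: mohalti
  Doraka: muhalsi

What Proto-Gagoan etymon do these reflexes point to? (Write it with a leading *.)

*mukalti

Position 4: Gagorar has o, Orlur has a, Doraka has a. Orlur preserves a here (none of its changes turn any other segment into a), so the proto-segment is *a.
Position 3: Gagorar has k, Orlur has h, Doraka has h. Gagorar preserves k here (none of its changes turn any other segment into k), so the proto-segment is *k.
Continuing position by position gives *mukalti; check it forward:
Gagorar: start from *mukalti.
  rule 1 (vowel merger): mukalti → mukolti
  rule 2 (vowel merger): mukolti → mokolti
  rule 3: no change — mokolti
  ⇒ Gagorar mokolti
Orlur: start from *mukalti.
  rule 1 (unconditioned shift): mukalti → muhalti
  rule 2: no change — muhalti
  rule 3 (vowel merger): muhalti → mohalti
  rule 4: no change — mohalti
  ⇒ Orlur mohalti
Doraka: start from *mukalti.
  rule 1 (unconditioned shift): mukalti → muhalti
  rule 2: no change — muhalti
  rule 3 (palatalisation): muhalti → muhalsi
  ⇒ Doraka muhalsi
No other proto-form is consistent with every reflex, so the reconstruction is *mukalti.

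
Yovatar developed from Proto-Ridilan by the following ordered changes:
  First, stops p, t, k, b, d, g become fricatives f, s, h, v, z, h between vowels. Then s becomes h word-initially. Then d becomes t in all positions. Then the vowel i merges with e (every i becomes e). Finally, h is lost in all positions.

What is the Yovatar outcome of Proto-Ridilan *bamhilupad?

Yovatar: *bamhilupad
  bamhilupad → bamhilufad   [intervocalic lenition]
  bamhilufad (rule 2 does not apply)
  bamhilufad → bamhilufat   [unconditioned shift]
  bamhilufat → bamhelufat   [vowel merger]
  bamhelufat → bamelufat   [h-loss]
  giving Yovatar bamelufat.

bamelufat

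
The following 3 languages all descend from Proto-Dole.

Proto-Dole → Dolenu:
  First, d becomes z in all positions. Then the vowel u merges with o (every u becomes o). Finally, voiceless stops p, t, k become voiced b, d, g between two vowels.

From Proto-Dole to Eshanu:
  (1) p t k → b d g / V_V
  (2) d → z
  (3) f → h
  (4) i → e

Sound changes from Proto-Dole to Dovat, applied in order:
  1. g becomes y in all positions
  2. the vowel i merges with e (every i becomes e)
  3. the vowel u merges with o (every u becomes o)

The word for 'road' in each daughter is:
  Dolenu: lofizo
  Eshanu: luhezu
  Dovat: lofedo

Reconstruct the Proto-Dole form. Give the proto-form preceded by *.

Position 5: Dolenu has z, Eshanu has z, Dovat has d. Dovat preserves d here (none of its changes turn any other segment into d), so the proto-segment is *d.
Position 2: Dolenu has o, Eshanu has u, Dovat has o. Eshanu preserves u here (none of its changes turn any other segment into u), so the proto-segment is *u.
This points to *lufidu. Verify forward in each daughter:
Dolenu: start from *lufidu.
  rule 1 (unconditioned shift): lufidu → lufizu
  rule 2 (vowel merger): lufizu → lofizo
  rule 3: no change — lofizo
  ⇒ Dolenu lofizo
Eshanu: start from *lufidu.
  rule 1: no change — lufidu
  rule 2 (unconditioned shift): lufidu → lufizu
  rule 3 (unconditioned shift): lufizu → luhizu
  rule 4 (vowel merger): luhizu → luhezu
  ⇒ Eshanu luhezu
Dovat: start from *lufidu.
  rule 1: no change — lufidu
  rule 2 (vowel merger): lufidu → lufedu
  rule 3 (vowel merger): lufedu → lofedo
  ⇒ Dovat lofedo
No other proto-form is consistent with every reflex, so the reconstruction is *lufidu.

*lufidu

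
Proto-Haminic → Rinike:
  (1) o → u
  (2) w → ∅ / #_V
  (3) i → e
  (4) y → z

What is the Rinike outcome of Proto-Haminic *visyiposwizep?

Rinike: start from *visyiposwizep.
  rule 1 (vowel merger): visyiposwizep → visyipuswizep
  rule 2: no change — visyipuswizep
  rule 3 (vowel merger): visyipuswizep → vesyepuswezep
  rule 4 (unconditioned shift): vesyepuswezep → veszepuswezep
  ⇒ Rinike veszepuswezep

veszepuswezep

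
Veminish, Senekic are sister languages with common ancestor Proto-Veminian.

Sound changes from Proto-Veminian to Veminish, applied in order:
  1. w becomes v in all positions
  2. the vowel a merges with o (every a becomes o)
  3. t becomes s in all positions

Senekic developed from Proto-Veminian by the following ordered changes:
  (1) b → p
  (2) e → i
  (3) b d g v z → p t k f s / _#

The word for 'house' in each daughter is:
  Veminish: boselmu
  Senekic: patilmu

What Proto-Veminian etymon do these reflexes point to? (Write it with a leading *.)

*batelmu

Position 2: Veminish has o, Senekic has a. Senekic preserves a here (none of its changes turn any other segment into a), so the proto-segment is *a.
Position 3: Veminish has s, Senekic has t. Taking the neighbouring segments as reconstructed: Veminish s could go back to *t or *s; Senekic t can only go back to *t — the one source consistent with every daughter is *t.
Position 4: Veminish has e, Senekic has i. Veminish preserves e here (none of its changes turn any other segment into e), so the proto-segment is *e.
Continuing position by position gives *batelmu; check it forward:
Veminish: *batelmu
  batelmu (rule 1 does not apply)
  batelmu → botelmu   [vowel merger]
  botelmu → boselmu   [unconditioned shift]
  giving Veminish boselmu.
Senekic: start from *batelmu.
  rule 1 (unconditioned shift): batelmu → patelmu
  rule 2 (vowel merger): patelmu → patilmu
  rule 3: no change — patilmu
  ⇒ Senekic patilmu
Only *batelmu yields all of Veminish boselmu, Senekic patilmu.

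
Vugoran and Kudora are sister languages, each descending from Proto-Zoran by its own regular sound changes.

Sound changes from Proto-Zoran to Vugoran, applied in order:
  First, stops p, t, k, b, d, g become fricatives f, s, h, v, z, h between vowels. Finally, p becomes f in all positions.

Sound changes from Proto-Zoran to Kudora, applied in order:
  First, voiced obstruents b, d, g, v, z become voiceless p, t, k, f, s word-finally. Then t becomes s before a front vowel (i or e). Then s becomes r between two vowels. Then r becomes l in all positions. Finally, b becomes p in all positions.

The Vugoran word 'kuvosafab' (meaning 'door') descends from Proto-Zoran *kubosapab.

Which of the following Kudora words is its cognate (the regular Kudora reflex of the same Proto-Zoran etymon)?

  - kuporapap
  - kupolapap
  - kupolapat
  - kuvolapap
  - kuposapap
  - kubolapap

kupolapap

Kudora: *kubosapab > kubosapap > kuborapap > kubolapap > kupolapap  (by final devoicing, rhotacism, unconditioned shift, unconditioned shift)
Only 'kupolapap' matches the regular Kudora development of *kubosapab.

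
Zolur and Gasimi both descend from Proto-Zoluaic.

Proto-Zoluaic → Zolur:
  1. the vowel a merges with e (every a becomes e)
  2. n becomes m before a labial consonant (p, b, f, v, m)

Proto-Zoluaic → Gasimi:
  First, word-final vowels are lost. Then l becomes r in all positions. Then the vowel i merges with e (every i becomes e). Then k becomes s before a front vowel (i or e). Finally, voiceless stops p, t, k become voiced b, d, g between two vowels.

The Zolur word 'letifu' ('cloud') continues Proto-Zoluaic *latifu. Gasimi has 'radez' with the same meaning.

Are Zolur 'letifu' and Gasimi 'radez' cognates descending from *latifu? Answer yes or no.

no

Derive the expected Gasimi reflex of *latifu:
Gasimi: start from *latifu.
  rule 1 (apocope): latifu → latif
  rule 2 (unconditioned shift): latif → ratif
  rule 3 (vowel merger): ratif → ratef
  rule 4: no change — ratef
  rule 5 (intervocalic voicing): ratef → radef
  ⇒ Gasimi radef
The regular Gasimi reflex would be 'radef', but the attested form is 'radez'. The correspondence is irregular, so they are not cognates (the Gasimi form has a different source).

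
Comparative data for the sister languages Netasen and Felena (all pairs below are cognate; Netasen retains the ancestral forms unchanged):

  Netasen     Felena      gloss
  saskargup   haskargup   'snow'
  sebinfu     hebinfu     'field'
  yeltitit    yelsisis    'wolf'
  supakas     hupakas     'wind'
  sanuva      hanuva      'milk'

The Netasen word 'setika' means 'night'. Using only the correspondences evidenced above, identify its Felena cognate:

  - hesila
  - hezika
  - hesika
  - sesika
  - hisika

sebinfu ~ hebinfu — Netasen s corresponds to Felena h word-initially before a front vowel.
yeltitit ~ yelsisis — Netasen t corresponds to Felena s between vowels (before a front vowel).
Applying these to Netasen 'setika':
  setika → hetika   (s→h word-initially before a front vowel)
  hetika → hesika   (t→s between vowels (before a front vowel))
So the Felena cognate is 'hesika'.

hesika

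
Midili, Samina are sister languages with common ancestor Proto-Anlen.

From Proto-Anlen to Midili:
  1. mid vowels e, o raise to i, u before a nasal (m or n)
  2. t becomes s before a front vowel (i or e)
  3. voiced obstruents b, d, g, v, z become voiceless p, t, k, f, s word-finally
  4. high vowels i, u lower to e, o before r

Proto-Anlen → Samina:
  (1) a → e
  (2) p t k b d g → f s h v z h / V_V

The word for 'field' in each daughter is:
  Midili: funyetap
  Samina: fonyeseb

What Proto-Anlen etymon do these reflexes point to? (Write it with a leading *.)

*fonyetab

Position 7: Midili has a, Samina has e. Midili preserves a here (none of its changes turn any other segment into a), so the proto-segment is *a.
Position 2: Midili has u, Samina has o. Samina preserves o here (none of its changes turn any other segment into o), so the proto-segment is *o.
Position 8: Midili has p, Samina has b. Samina preserves b here (none of its changes turn any other segment into b), so the proto-segment is *b.
Verify the candidate proto-form against each daughter:
Midili: start from *fonyetab.
  rule 1 (pre-nasal raising): fonyetab → funyetab
  rule 2: no change — funyetab
  rule 3 (final devoicing): funyetab → funyetap
  rule 4: no change — funyetap
  ⇒ Midili funyetap
Samina: start from *fonyetab.
  rule 1 (vowel merger): fonyetab → fonyeteb
  rule 2 (intervocalic lenition): fonyeteb → fonyeseb
  ⇒ Samina fonyeseb
Only *fonyetab yields all of Midili funyetap, Samina fonyeseb.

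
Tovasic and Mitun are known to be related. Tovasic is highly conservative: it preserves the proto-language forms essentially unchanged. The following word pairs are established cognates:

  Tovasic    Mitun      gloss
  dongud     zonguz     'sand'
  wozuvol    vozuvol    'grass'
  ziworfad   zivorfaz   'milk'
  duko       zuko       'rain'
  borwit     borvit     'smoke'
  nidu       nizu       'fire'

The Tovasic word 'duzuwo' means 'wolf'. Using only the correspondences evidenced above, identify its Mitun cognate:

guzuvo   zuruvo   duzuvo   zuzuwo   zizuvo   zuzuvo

duko ~ zuko — Tovasic d corresponds to Mitun z word-initially before a back vowel.
ziworfad ~ zivorfaz — Tovasic w corresponds to Mitun v between vowels (before a back vowel).
Applying these to Tovasic 'duzuwo':
  duzuwo → zuzuwo   (d→z word-initially before a back vowel)
  zuzuwo → zuzuvo   (w→v between vowels (before a back vowel))
So the Mitun cognate is 'zuzuvo'.

zuzuvo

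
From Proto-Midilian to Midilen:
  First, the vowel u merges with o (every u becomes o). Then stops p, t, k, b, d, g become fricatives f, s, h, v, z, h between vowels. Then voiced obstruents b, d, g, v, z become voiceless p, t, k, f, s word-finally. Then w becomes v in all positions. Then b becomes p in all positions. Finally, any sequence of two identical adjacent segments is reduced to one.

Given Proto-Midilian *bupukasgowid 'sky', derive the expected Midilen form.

Midilen: *bupukasgowid
  bupukasgowid → bopokasgowid   [vowel merger]
  bopokasgowid → bofohasgowid   [intervocalic lenition]
  bofohasgowid → bofohasgowit   [final devoicing]
  bofohasgowit → bofohasgovit   [unconditioned shift]
  bofohasgovit → pofohasgovit   [unconditioned shift]
  pofohasgovit (rule 6 does not apply)
  giving Midilen pofohasgovit.

pofohasgovit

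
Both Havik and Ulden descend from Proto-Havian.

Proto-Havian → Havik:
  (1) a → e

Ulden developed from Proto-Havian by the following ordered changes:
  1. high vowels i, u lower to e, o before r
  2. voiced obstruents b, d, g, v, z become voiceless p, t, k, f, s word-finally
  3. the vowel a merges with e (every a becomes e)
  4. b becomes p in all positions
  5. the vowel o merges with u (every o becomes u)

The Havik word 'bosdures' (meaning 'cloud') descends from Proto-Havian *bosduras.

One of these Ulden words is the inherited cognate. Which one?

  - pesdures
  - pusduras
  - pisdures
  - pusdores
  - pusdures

pusdures

Ulden: *bosduras > bosdoras > bosdores > posdores > pusdures  (by pre-rhotic lowering, vowel merger, unconditioned shift, vowel merger)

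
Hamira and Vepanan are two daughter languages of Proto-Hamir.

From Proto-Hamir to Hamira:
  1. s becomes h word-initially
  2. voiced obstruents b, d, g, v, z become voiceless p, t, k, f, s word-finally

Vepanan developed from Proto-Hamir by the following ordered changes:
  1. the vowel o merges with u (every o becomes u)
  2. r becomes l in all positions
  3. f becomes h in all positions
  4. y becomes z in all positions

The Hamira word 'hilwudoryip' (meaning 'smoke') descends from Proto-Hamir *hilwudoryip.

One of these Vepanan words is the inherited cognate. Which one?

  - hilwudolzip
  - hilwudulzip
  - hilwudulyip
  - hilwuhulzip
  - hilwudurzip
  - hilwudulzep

hilwudulzip

Vepanan: *hilwudoryip > hilwuduryip > hilwudulyip > hilwudulzip  (by vowel merger, unconditioned shift, unconditioned shift)
Only 'hilwudulzip' matches the regular Vepanan development of *hilwudoryip.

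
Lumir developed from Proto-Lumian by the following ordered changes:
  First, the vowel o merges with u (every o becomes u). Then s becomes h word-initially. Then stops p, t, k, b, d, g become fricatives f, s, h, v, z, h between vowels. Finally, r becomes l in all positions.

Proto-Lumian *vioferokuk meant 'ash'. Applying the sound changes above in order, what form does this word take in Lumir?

Lumir: *vioferokuk
  vioferokuk → viuferukuk   [vowel merger]
  viuferukuk (rule 2 does not apply)
  viuferukuk → viuferuhuk   [intervocalic lenition]
  viuferuhuk → viufeluhuk   [unconditioned shift]
  giving Lumir viufeluhuk.

viufeluhuk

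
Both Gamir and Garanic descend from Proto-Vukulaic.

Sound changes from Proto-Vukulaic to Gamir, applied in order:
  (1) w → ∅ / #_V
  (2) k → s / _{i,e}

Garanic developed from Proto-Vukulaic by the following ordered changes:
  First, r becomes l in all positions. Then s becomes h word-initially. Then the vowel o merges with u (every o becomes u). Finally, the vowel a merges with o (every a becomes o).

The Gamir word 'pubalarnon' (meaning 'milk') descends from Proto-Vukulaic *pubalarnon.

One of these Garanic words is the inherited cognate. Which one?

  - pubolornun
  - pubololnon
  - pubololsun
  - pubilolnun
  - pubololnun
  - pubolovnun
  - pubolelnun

pubololnun

Garanic: *pubalarnon > pubalalnon > pubalalnun > pubololnun  (by unconditioned shift, vowel merger, vowel merger)
Among the options, 'pubololnun' alone shows every Garanic change applied in order.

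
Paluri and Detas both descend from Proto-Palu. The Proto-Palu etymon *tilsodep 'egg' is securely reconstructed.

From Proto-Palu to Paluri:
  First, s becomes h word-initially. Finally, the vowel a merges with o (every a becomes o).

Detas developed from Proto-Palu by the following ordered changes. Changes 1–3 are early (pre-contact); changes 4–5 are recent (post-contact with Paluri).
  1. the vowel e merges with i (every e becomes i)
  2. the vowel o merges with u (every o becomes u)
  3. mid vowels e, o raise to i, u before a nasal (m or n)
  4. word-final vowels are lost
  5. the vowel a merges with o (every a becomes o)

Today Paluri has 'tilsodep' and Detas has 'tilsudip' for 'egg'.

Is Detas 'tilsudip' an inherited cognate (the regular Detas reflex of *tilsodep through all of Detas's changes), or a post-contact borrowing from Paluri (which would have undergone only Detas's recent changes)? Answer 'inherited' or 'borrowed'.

inherited

If inherited, *tilsodep would pass through all of Detas's changes:
Detas: start from *tilsodep.
  rule 1 (vowel merger): tilsodep → tilsodip
  rule 2 (vowel merger): tilsodip → tilsudip
  rule 3: no change — tilsudip
  rule 4: no change — tilsudip
  rule 5: no change — tilsudip
  ⇒ Detas tilsudip
If borrowed from Paluri 'tilsodep' after the early changes, it would undergo only the recent ones:
  rule 4 (apocope): no change (tilsodep)
  rule 5 (vowel merger): no change (tilsodep)
  ⇒ as a loan: tilsodep
Detas 'tilsudip' matches the inherited outcome exactly, so it is an inherited cognate, not a loan.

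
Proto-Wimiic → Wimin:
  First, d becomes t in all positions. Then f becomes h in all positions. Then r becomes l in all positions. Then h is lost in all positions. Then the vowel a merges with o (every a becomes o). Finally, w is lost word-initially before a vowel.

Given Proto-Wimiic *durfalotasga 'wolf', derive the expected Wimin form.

Wimin: *durfalotasga > turfalotasga > turhalotasga > tulhalotasga > tulalotasga > tulolotosgo  (by unconditioned shift, unconditioned shift, unconditioned shift, h-loss, vowel merger)

tulolotosgo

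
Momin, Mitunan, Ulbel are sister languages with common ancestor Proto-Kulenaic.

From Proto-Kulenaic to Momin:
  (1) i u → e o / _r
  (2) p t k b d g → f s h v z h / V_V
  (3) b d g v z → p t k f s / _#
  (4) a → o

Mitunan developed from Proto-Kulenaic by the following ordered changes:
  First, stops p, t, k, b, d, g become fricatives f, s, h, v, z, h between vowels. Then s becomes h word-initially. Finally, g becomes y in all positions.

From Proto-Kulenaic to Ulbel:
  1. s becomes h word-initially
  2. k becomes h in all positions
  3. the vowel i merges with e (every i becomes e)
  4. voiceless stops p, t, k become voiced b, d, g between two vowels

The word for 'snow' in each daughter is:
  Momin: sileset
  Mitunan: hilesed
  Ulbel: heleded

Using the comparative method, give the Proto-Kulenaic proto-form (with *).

Position 5: Momin has s, Mitunan has s, Ulbel has d. Taking the neighbouring segments as reconstructed: Momin s could go back to *t or *s; Mitunan s could go back to *t or *s; Ulbel d could go back to *t or *d — the one source consistent with every daughter is *t.
Position 7: Momin has t, Mitunan has d, Ulbel has d. Mitunan preserves d here (none of its changes turn any other segment into d), so the proto-segment is *d.
Continuing position by position gives *sileted; check it forward:
Momin: *sileted
  sileted (rule 1 does not apply)
  sileted → silesed   [intervocalic lenition]
  silesed → sileset   [final devoicing]
  sileset (rule 4 does not apply)
  giving Momin sileset.
Mitunan: *sileted > silesed > hilesed  (by intervocalic lenition, debuccalisation)
Ulbel: *sileted
  sileted → hileted   [debuccalisation]
  hileted (rule 2 does not apply)
  hileted → heleted   [vowel merger]
  heleted → heleded   [intervocalic voicing]
  giving Ulbel heleded.
No other proto-form is consistent with every reflex, so the reconstruction is *sileted.

*sileted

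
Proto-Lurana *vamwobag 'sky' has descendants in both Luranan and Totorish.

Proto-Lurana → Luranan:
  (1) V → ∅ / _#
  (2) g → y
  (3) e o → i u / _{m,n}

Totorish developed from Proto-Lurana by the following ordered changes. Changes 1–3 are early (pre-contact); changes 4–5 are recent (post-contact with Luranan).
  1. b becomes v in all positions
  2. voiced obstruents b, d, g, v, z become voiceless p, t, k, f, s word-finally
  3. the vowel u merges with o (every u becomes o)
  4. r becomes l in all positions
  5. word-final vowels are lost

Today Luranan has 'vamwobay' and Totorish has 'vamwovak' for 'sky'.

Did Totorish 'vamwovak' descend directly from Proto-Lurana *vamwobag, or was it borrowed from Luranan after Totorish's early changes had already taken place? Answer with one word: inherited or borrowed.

inherited

If inherited, *vamwobag would pass through all of Totorish's changes:
Totorish: *vamwobag > vamwovag > vamwovak  (by unconditioned shift, final devoicing)
If borrowed from Luranan 'vamwobay' after the early changes, it would undergo only the recent ones:
  rule 4 (unconditioned shift): no change (vamwobay)
  rule 5 (apocope): no change (vamwobay)
  ⇒ as a loan: vamwobay
Totorish 'vamwovak' matches the inherited outcome exactly, so it is an inherited cognate, not a loan.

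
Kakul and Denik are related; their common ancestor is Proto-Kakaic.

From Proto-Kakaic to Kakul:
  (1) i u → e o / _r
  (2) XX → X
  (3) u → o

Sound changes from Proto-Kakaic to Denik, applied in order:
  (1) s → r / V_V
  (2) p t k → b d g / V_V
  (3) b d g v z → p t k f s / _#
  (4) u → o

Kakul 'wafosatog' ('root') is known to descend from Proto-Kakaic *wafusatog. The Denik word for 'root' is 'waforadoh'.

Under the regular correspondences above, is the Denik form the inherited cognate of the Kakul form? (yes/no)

Derive the expected Denik reflex of *wafusatog:
Denik: *wafusatog > wafuratog > wafuradog > wafuradok > waforadok  (by rhotacism, intervocalic voicing, final devoicing, vowel merger)
The regular Denik reflex would be 'waforadok', but the attested form is 'waforadoh'. The correspondence is irregular, so they are not cognates (the Denik form has a different source).

no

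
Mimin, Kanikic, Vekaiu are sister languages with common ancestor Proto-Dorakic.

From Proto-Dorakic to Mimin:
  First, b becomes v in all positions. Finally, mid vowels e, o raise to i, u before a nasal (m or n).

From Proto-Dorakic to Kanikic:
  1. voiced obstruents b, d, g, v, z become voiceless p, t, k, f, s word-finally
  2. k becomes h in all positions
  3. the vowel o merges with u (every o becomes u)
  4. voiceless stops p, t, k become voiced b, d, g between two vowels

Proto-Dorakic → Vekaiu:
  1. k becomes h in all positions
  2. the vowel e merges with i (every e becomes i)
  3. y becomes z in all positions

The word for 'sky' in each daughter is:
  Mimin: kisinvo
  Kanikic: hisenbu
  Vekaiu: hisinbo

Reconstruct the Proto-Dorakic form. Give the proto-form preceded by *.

Position 4: Mimin has i, Kanikic has e, Vekaiu has i. Kanikic preserves e here (none of its changes turn any other segment into e), so the proto-segment is *e.
Position 6: Mimin has v, Kanikic has b, Vekaiu has b. Vekaiu preserves b here (none of its changes turn any other segment into b), so the proto-segment is *b.
Position 7: Mimin has o, Kanikic has u, Vekaiu has o. Mimin preserves o here (none of its changes turn any other segment into o), so the proto-segment is *o.
Verify the candidate proto-form against each daughter:
Mimin: start from *kisenbo.
  rule 1 (unconditioned shift): kisenbo → kisenvo
  rule 2 (pre-nasal raising): kisenvo → kisinvo
  ⇒ Mimin kisinvo
Kanikic: start from *kisenbo.
  rule 1: no change — kisenbo
  rule 2 (unconditioned shift): kisenbo → hisenbo
  rule 3 (vowel merger): hisenbo → hisenbu
  rule 4: no change — hisenbu
  ⇒ Kanikic hisenbu
Vekaiu: *kisenbo > hisenbo > hisinbo  (by unconditioned shift, vowel merger)
No other proto-form is consistent with every reflex, so the reconstruction is *kisenbo.

*kisenbo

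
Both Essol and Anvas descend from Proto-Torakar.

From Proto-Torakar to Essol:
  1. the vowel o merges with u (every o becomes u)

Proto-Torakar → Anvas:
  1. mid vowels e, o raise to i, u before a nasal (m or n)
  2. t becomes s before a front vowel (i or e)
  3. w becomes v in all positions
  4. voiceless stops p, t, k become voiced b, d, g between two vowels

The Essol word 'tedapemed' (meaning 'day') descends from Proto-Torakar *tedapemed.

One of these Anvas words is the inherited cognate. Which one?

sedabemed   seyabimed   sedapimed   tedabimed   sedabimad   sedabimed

sedabimed

Anvas: *tedapemed > tedapimed > sedapimed > sedabimed  (by pre-nasal raising, palatalisation, intervocalic voicing)
Among the options, 'sedabimed' alone shows every Anvas change applied in order.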